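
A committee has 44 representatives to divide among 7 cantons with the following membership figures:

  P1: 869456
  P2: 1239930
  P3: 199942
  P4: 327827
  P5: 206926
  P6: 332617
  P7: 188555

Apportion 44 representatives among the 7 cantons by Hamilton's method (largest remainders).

Standard divisor: 3365253 ÷ 44 ≈ 76483.023.
Standard quotas: P1 11.3680, P2 16.2118, P3 2.6142, P4 4.2863, P5 2.7055, P6 4.3489, P7 2.4653.
Lower quotas: P1 11, P2 16, P3 2, P4 4, P5 2, P6 4, P7 2 (sum 41, leaving 3 seats).
Remainders in descending order: P5 0.7055, P3 0.6142, P7 0.4653, P1 0.3680, P6 0.3489, P4 0.2863, P2 0.2118.
The surplus seats go to P5, P3, P7.

P1=11, P2=16, P3=3, P4=4, P5=3, P6=4, P7=3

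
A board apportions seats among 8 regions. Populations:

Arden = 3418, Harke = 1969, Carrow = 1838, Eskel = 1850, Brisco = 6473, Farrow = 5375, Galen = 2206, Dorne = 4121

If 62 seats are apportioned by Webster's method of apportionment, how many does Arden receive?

Standard divisor 27250/62 ≈ 439.516; standard quotas: Arden 7.777, Harke 4.480, Carrow 4.182, Eskel 4.209, Brisco 14.728, Farrow 12.229, Galen 5.019, Dorne 9.376.
Rounding to the nearest integer gives 8, 4, 4, 4, 15, 12, 5, 9 = 61 seats, so the divisor must be adjusted.
With modified divisor 434.92: modified quotas Arden 7.859, Harke 4.527, Carrow 4.226, Eskel 4.254, Brisco 14.883, Farrow 12.359, Galen 5.072, Dorne 9.475.
Rounding to the nearest integer: Arden 8, Harke 5, Carrow 4, Eskel 4, Brisco 15, Farrow 12, Galen 5, Dorne 9 (total 62).
Arden receives 8.

8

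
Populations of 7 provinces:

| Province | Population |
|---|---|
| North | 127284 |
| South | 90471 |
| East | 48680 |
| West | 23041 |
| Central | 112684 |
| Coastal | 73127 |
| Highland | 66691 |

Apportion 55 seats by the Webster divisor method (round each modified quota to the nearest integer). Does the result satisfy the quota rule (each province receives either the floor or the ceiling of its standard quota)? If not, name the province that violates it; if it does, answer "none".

none

Standard quotas: North 12.917, South 9.181, East 4.940, West 2.338, Central 11.435, Coastal 7.421, Highland 6.768.
Webster allocation: North 13, South 9, East 5, West 2, Central 12, Coastal 7, Highland 7.
Every allocation lies between the lower and upper quota.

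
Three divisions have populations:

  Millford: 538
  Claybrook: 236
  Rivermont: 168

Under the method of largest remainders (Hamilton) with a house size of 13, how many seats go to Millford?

Standard divisor: 942 ÷ 13 ≈ 72.462.
Standard quotas: Millford 7.425, Claybrook 3.257, Rivermont 2.318.
Lower quotas: Millford 7, Claybrook 3, Rivermont 2 (sum 12, leaving 1 seat).
Remainders in descending order: Millford 0.425, Rivermont 0.318, Claybrook 0.257.
Largest remainder: Millford receives the extra seat.
Millford receives 8.

8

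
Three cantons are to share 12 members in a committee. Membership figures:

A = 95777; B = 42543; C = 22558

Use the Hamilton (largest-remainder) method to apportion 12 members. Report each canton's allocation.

Standard divisor: 160878 ÷ 12 ≈ 13406.5.
Standard quotas: A 7.1441, B 3.1733, C 1.6826.
Lower quotas: A 7, B 3, C 1 (sum 11, leaving 1 seat).
Remainders in descending order: C 0.6826, B 0.1733, A 0.1441.
The surplus seat goes to C.

A=7; B=3; C=2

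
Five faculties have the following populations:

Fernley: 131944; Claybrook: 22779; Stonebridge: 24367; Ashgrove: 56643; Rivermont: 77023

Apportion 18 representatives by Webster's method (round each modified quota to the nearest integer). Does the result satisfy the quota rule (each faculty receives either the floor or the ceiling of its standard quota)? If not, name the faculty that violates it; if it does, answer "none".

Standard quotas: Fernley 7.594, Claybrook 1.311, Stonebridge 1.402, Ashgrove 3.260, Rivermont 4.433.
Webster allocation: Fernley 8, Claybrook 1, Stonebridge 1, Ashgrove 3, Rivermont 5.
Every allocation lies between the lower and upper quota.

none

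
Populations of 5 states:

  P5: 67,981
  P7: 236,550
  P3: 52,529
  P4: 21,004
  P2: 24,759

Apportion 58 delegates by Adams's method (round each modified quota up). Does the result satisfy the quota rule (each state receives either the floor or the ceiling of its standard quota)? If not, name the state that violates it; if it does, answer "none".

P7

Standard quotas: P5 9.788, P7 34.059, P3 7.563, P4 3.024, P2 3.565.
Adams allocation: P5 10, P7 33, P3 8, P4 3, P2 4.
P7 has quota 34.059 (lower 34, upper 35) but receives 33 — outside the quota interval.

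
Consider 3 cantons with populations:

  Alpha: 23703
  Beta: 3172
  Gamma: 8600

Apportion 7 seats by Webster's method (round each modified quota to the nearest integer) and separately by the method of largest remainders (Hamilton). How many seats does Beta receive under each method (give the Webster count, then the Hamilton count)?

1 and 0

Webster: Alpha 4, Beta 1, Gamma 2.
Hamilton: Alpha 5, Beta 0, Gamma 2.
Beta gets 1 under Webster and 0 under Hamilton.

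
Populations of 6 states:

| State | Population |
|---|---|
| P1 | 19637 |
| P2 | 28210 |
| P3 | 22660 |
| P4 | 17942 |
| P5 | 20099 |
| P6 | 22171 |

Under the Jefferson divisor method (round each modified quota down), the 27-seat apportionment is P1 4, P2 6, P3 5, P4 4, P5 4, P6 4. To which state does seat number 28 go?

P6

Priority for the next seat is population ÷ (current seats + 1).
Priorities: P1 3927.400, P2 4030.000, P3 3776.667, P4 3588.400, P5 4019.800, P6 4434.200.
Highest priority: P6.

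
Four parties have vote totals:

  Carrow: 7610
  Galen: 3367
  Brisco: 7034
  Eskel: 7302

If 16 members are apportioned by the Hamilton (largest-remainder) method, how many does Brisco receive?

4

Standard divisor: 25313 ÷ 16 ≈ 1582.062.
Standard quotas: Carrow 4.8102, Galen 2.1282, Brisco 4.4461, Eskel 4.6155.
Lower quotas: Carrow 4, Galen 2, Brisco 4, Eskel 4 (sum 14, leaving 2 seats).
Remainders in descending order: Carrow 0.8102, Eskel 0.6155, Brisco 0.4461, Galen 0.1282.
The surplus seats go to Carrow, Eskel.
Brisco receives 4.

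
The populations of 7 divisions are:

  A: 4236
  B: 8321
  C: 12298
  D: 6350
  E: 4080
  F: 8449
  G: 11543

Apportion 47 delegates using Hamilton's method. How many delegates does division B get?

7

Standard divisor: 55277 ÷ 47 ≈ 1176.106.
Standard quotas: A 3.6017, B 7.0750, C 10.4565, D 5.3992, E 3.4691, F 7.1839, G 9.8146.
Lower quotas: A 3, B 7, C 10, D 5, E 3, F 7, G 9 (sum 44, leaving 3 seats).
Remainders in descending order: G 0.8146, A 0.6017, E 0.4691, C 0.4565, D 0.3992, F 0.1839, B 0.0750.
Largest remainders: G, A, E receive the extra seats.
B receives 7.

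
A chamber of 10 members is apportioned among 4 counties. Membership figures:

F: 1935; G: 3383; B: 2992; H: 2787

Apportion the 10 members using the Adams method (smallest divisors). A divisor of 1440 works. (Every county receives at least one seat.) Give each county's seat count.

F=2; G=3; B=3; H=2

With modified divisor 1440: modified quotas F 1.344, G 2.349, B 2.078, H 1.935.
Rounding up: F 2, G 3, B 3, H 2 (total 10).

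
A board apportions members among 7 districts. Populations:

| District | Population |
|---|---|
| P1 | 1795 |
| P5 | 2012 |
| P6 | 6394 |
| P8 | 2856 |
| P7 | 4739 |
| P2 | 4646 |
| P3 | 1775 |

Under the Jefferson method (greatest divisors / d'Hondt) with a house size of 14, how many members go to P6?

4

Standard divisor 24217/14 ≈ 1729.786; standard quotas: P1 1.038, P5 1.163, P6 3.696, P8 1.651, P7 2.740, P2 2.686, P3 1.026.
Rounding down gives 1, 1, 3, 1, 2, 2, 1 = 11 seats, so the divisor must be adjusted.
With modified divisor 1500: modified quotas P1 1.197, P5 1.341, P6 4.263, P8 1.904, P7 3.159, P2 3.097, P3 1.183.
Rounding down: P1 1, P5 1, P6 4, P8 1, P7 3, P2 3, P3 1 (total 14).
P6 receives 4.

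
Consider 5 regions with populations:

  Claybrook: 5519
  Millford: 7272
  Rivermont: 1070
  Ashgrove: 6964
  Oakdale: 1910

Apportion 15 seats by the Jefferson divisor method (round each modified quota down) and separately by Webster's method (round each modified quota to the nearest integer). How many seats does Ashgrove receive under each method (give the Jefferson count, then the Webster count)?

5 and 4

Jefferson: Claybrook 4, Millford 5, Rivermont 0, Ashgrove 5, Oakdale 1.
Webster: Claybrook 4, Millford 5, Rivermont 1, Ashgrove 4, Oakdale 1.
Ashgrove gets 5 under Jefferson and 4 under Webster.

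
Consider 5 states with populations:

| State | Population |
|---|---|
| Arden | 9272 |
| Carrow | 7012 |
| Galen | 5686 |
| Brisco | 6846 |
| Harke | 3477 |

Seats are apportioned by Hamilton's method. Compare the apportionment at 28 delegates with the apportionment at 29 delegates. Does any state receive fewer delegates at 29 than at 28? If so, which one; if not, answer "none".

At 28 seats: Arden 8, Carrow 6, Galen 5, Brisco 6, Harke 3.
At 29 seats: Arden 9, Carrow 6, Galen 5, Brisco 6, Harke 3.
No state's allocation decreased.

none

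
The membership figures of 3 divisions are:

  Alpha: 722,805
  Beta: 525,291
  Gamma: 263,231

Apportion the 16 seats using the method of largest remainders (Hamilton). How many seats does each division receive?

Alpha 8; Beta 5; Gamma 3

Total 1511327; standard divisor 1511327/16 ≈ 94457.938.
Standard quotas: Alpha 7.6521, Beta 5.5611, Gamma 2.7868.
Lower quotas: Alpha 7, Beta 5, Gamma 2 (sum 14, leaving 2 seats).
Remainders in descending order: Gamma 0.7868, Alpha 0.6521, Beta 0.5611.
The surplus seats go to Gamma, Alpha.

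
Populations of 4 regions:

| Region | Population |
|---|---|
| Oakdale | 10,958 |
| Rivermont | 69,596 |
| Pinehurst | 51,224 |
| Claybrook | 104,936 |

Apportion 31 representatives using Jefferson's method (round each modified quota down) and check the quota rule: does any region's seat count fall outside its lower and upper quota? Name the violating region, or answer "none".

Standard quotas: Oakdale 1.435, Rivermont 9.114, Pinehurst 6.708, Claybrook 13.742.
Jefferson allocation: Oakdale 1, Rivermont 9, Pinehurst 7, Claybrook 14.
Every allocation lies between the lower and upper quota.

none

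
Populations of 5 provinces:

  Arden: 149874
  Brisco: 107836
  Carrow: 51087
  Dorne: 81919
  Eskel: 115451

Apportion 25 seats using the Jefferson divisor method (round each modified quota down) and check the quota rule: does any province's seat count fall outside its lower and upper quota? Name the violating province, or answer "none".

Standard quotas: Arden 7.402, Brisco 5.326, Carrow 2.523, Dorne 4.046, Eskel 5.702.
Jefferson allocation: Arden 8, Brisco 5, Carrow 2, Dorne 4, Eskel 6.
Every allocation lies between the lower and upper quota.

none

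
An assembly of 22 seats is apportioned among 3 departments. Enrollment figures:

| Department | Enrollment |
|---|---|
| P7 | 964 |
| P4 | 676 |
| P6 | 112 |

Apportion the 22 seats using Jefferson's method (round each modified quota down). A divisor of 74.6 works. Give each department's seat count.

P7 12; P4 9; P6 1

With modified divisor 74.6: modified quotas P7 12.922, P4 9.062, P6 1.501.
Rounding down: P7 12, P4 9, P6 1 (total 22).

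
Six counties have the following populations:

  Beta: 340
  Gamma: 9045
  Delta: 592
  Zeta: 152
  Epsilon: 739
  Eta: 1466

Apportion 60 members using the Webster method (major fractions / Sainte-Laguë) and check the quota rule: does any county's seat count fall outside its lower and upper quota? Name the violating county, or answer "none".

Gamma

Standard quotas: Beta 1.654, Gamma 44.000, Delta 2.880, Zeta 0.739, Epsilon 3.595, Eta 7.132.
Webster allocation: Beta 2, Gamma 43, Delta 3, Zeta 1, Epsilon 4, Eta 7.
Gamma has quota 44.000 (lower 44, upper 45) but receives 43 — outside the quota interval.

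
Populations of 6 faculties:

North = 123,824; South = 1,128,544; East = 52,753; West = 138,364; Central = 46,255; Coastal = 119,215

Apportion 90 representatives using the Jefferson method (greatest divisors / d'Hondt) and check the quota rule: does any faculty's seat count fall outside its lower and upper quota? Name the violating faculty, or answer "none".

Standard quotas: North 6.926, South 63.127, East 2.951, West 7.740, Central 2.587, Coastal 6.669.
Jefferson allocation: North 7, South 65, East 3, West 7, Central 2, Coastal 6.
South has quota 63.127 (lower 63, upper 64) but receives 65 — outside the quota interval.

South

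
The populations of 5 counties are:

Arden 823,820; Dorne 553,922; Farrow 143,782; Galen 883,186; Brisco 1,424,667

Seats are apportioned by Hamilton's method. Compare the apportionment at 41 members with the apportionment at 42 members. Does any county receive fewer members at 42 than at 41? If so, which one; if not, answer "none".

Farrow

At 41 seats: Arden 9, Dorne 6, Farrow 2, Galen 9, Brisco 15.
At 42 seats: Arden 9, Dorne 6, Farrow 1, Galen 10, Brisco 16.
Farrow drops from 2 to 1.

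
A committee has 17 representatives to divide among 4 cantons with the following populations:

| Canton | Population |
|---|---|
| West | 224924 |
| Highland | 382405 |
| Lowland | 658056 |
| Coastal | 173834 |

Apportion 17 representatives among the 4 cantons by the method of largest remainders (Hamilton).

West 3; Highland 4; Lowland 8; Coastal 2

The standard divisor is 1439219/17 ≈ 84659.941.
Standard quotas: West 2.6568, Highland 4.5170, Lowland 7.7729, Coastal 2.0533.
Lower quotas: West 2, Highland 4, Lowland 7, Coastal 2 (sum 15, leaving 2 seats).
Remainders in descending order: Lowland 0.7729, West 0.6568, Highland 0.5170, Coastal 0.0533.
The surplus seats go to Lowland, West.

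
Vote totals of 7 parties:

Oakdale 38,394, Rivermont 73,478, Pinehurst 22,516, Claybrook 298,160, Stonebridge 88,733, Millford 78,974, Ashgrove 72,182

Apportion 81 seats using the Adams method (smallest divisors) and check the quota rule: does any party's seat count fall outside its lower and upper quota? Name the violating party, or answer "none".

Claybrook

Standard quotas: Oakdale 4.625, Rivermont 8.851, Pinehurst 2.712, Claybrook 35.916, Stonebridge 10.689, Millford 9.513, Ashgrove 8.695.
Adams allocation: Oakdale 5, Rivermont 9, Pinehurst 3, Claybrook 34, Stonebridge 11, Millford 10, Ashgrove 9.
Claybrook has quota 35.916 (lower 35, upper 36) but receives 34 — outside the quota interval.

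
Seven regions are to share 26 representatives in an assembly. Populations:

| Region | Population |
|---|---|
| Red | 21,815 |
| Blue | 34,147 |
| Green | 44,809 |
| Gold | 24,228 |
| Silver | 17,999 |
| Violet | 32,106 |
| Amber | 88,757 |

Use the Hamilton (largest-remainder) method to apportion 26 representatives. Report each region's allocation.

Total 263861; standard divisor 263861/26 ≈ 10148.5.
Standard quotas: Red 2.1496, Blue 3.3647, Green 4.4153, Gold 2.3873, Silver 1.7736, Violet 3.1636, Amber 8.7458.
Lower quotas: Red 2, Blue 3, Green 4, Gold 2, Silver 1, Violet 3, Amber 8 (sum 23, leaving 3 seats).
Remainders in descending order: Silver 0.7736, Amber 0.7458, Green 0.4153, Gold 0.3873, Blue 0.3647, Violet 0.1636, Red 0.1496.
Largest remainders: Silver, Amber, Green receive the extra seats.

Red 2, Blue 3, Green 5, Gold 2, Silver 2, Violet 3, Amber 9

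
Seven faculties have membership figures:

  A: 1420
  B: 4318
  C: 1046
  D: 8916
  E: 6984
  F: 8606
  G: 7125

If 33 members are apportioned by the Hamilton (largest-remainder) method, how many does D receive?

8

The standard divisor is 38415/33 ≈ 1164.091.
Standard quotas: A 1.2198, B 3.7093, C 0.8986, D 7.6592, E 5.9995, F 7.3929, G 6.1207.
Lower quotas: A 1, B 3, C 0, D 7, E 5, F 7, G 6 (sum 29, leaving 4 seats).
Remainders in descending order: E 0.9995, C 0.8986, B 0.7093, D 0.6592, F 0.3929, A 0.2198, G 0.1207.
Largest remainders: E, C, B, D receive the extra seats.
D receives 8.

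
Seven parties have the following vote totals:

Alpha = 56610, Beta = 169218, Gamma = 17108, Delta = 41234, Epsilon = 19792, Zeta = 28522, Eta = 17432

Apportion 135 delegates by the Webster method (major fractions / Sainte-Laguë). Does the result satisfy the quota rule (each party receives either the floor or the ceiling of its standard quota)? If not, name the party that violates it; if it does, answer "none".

Standard quotas: Alpha 21.841, Beta 65.285, Gamma 6.600, Delta 15.908, Epsilon 7.636, Zeta 11.004, Eta 6.725.
Webster allocation: Alpha 22, Beta 64, Gamma 7, Delta 16, Epsilon 8, Zeta 11, Eta 7.
Beta has quota 65.285 (lower 65, upper 66) but receives 64 — outside the quota interval.

Beta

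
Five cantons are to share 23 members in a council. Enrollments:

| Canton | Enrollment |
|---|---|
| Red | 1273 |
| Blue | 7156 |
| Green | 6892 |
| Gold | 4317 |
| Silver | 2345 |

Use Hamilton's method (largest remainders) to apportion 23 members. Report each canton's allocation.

Standard divisor: 21983 ÷ 23 ≈ 955.783.
Standard quotas: Red 1.3319, Blue 7.4871, Green 7.2108, Gold 4.5167, Silver 2.4535.
Lower quotas: Red 1, Blue 7, Green 7, Gold 4, Silver 2 (sum 21, leaving 2 seats).
Remainders in descending order: Gold 0.5167, Blue 0.4871, Silver 0.4535, Red 0.3319, Green 0.2108.
Largest remainders: Gold, Blue receive the extra seats.

Red=1, Blue=8, Green=7, Gold=5, Silver=2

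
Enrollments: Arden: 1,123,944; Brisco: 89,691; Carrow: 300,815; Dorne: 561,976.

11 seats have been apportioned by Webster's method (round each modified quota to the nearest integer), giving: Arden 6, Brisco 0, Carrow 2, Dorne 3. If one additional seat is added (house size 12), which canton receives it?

Brisco

Priority for the next seat is population ÷ (current seats + 0.5).
Priorities: Arden 172914.462, Brisco 179382.000, Carrow 120326.000, Dorne 160564.571.
Highest priority: Brisco.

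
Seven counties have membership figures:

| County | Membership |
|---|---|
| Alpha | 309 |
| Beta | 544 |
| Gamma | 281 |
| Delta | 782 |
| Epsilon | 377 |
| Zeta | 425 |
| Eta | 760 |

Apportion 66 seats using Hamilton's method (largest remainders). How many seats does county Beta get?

10

Total 3478; standard divisor 3478/66 ≈ 52.697.
Standard quotas: Alpha 5.864, Beta 10.323, Gamma 5.332, Delta 14.840, Epsilon 7.154, Zeta 8.065, Eta 14.422.
Lower quotas: Alpha 5, Beta 10, Gamma 5, Delta 14, Epsilon 7, Zeta 8, Eta 14 (sum 63, leaving 3 seats).
Remainders in descending order: Alpha 0.864, Delta 0.840, Eta 0.422, Gamma 0.332, Beta 0.323, Epsilon 0.154, Zeta 0.065.
The surplus seats go to Alpha, Delta, Eta.
Beta receives 10.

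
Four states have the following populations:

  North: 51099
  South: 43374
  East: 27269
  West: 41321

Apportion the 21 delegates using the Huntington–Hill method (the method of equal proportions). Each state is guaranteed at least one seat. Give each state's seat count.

With divisor 7878: modified quotas North 6.486, South 5.506, East 3.461, West 5.245.
Geometric-mean thresholds: North √(6·7)=6.481, South √(5·6)=5.477, East √(3·4)=3.464, West √(5·6)=5.477.
Each quota rounded against its threshold gives North 7, South 6, East 3, West 5 (total 21).

North 7, South 6, East 3, West 5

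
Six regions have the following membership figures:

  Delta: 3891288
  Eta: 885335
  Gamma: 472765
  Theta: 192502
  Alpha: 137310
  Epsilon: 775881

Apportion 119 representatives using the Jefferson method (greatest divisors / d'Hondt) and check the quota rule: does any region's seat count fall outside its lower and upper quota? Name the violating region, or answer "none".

Standard quotas: Delta 72.865, Eta 16.578, Gamma 8.853, Theta 3.605, Alpha 2.571, Epsilon 14.529.
Jefferson allocation: Delta 74, Eta 17, Gamma 9, Theta 3, Alpha 2, Epsilon 14.
Delta has quota 72.865 (lower 72, upper 73) but receives 74 — outside the quota interval.

Delta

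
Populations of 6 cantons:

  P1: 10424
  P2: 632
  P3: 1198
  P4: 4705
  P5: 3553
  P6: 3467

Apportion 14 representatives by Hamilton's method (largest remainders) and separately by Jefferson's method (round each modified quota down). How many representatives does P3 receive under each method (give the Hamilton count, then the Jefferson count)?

1 and 0

Hamilton: P1 6, P2 0, P3 1, P4 3, P5 2, P6 2.
Jefferson: P1 7, P2 0, P3 0, P4 3, P5 2, P6 2.
P3 gets 1 under Hamilton and 0 under Jefferson.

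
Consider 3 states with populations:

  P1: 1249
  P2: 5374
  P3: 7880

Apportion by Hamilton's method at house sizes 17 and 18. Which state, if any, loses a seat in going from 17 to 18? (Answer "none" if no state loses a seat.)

At 17 seats: P1 2, P2 6, P3 9.
At 18 seats: P1 1, P2 7, P3 10.
P1 drops from 2 to 1.

P1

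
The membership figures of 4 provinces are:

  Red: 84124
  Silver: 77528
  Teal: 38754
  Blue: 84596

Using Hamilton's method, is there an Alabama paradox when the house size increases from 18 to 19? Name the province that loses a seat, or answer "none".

Teal

At 18 seats: Red 5, Silver 5, Teal 3, Blue 5.
At 19 seats: Red 6, Silver 5, Teal 2, Blue 6.
Teal drops from 3 to 2.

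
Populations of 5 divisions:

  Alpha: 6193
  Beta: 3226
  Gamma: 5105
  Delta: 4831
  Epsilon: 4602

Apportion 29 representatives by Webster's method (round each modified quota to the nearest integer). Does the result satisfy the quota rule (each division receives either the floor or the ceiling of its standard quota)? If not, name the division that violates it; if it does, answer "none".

Standard quotas: Alpha 7.497, Beta 3.905, Gamma 6.180, Delta 5.848, Epsilon 5.571.
Webster allocation: Alpha 7, Beta 4, Gamma 6, Delta 6, Epsilon 6.
Every allocation lies between the lower and upper quota.

none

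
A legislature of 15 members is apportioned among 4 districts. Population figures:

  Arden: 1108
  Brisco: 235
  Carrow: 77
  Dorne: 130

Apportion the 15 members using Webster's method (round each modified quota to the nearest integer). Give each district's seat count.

Standard divisor 1550/15 ≈ 103.333; standard quotas: Arden 10.723, Brisco 2.274, Carrow 0.745, Dorne 1.258.
Rounding to the nearest integer gives Arden 11, Brisco 2, Carrow 1, Dorne 1 — total 15, matching the house size, so no adjustment is needed.

Arden 11; Brisco 2; Carrow 1; Dorne 1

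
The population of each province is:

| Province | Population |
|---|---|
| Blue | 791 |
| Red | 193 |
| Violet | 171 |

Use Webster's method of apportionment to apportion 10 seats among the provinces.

Blue: 7; Red: 2; Violet: 1

Standard divisor 1155/10 ≈ 115.5; standard quotas: Blue 6.848, Red 1.671, Violet 1.481.
Rounding to the nearest integer gives Blue 7, Red 2, Violet 1 — total 10, matching the house size, so no adjustment is needed.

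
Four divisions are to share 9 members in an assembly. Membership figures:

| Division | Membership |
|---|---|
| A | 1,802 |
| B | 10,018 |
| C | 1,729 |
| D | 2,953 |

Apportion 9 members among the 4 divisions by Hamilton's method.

A 1, B 5, C 1, D 2

Total 16502; standard divisor 16502/9 ≈ 1833.556.
Standard quotas: A 0.9828, B 5.4637, C 0.9430, D 1.6105.
Lower quotas: A 0, B 5, C 0, D 1 (sum 6, leaving 3 seats).
Remainders in descending order: A 0.9828, C 0.9430, D 0.6105, B 0.4637.
The surplus seats go to A, C, D.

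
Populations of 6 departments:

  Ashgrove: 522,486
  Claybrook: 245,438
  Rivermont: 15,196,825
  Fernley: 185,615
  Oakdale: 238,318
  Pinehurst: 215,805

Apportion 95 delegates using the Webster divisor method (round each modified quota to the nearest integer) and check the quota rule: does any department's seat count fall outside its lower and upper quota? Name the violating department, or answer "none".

Rivermont

Standard quotas: Ashgrove 2.989, Claybrook 1.404, Rivermont 86.946, Fernley 1.062, Oakdale 1.363, Pinehurst 1.235.
Webster allocation: Ashgrove 3, Claybrook 1, Rivermont 88, Fernley 1, Oakdale 1, Pinehurst 1.
Rivermont has quota 86.946 (lower 86, upper 87) but receives 88 — outside the quota interval.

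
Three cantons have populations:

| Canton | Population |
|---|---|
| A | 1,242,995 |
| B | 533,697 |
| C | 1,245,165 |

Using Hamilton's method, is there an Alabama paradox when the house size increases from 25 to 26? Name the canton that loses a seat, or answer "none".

B

At 25 seats: A 10, B 5, C 10.
At 26 seats: A 11, B 4, C 11.
B drops from 5 to 4.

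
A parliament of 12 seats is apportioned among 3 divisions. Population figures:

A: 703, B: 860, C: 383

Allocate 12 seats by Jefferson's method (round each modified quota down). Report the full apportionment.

Standard divisor 1946/12 ≈ 162.167; standard quotas: A 4.335, B 5.303, C 2.362.
Rounding down gives 4, 5, 2 = 11 seats, so the divisor must be adjusted.
With modified divisor 142: modified quotas A 4.951, B 6.056, C 2.697.
Rounding down: A 4, B 6, C 2 (total 12).

A 4, B 6, C 2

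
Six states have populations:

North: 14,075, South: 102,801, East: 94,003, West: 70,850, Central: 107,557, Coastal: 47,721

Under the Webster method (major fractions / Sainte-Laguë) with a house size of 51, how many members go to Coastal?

Standard divisor 437007/51 ≈ 8568.765; standard quotas: North 1.643, South 11.997, East 10.970, West 8.268, Central 12.552, Coastal 5.569.
Rounding to the nearest integer gives 2, 12, 11, 8, 13, 6 = 52 seats, so the divisor must be adjusted.
With modified divisor 8640: modified quotas North 1.629, South 11.898, East 10.880, West 8.200, Central 12.449, Coastal 5.523.
Rounding to the nearest integer: North 2, South 12, East 11, West 8, Central 12, Coastal 6 (total 51).
Coastal receives 6.

6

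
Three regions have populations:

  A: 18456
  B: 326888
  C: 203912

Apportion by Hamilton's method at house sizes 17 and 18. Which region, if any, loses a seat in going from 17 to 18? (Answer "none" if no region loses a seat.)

At 17 seats: A 1, B 10, C 6.
At 18 seats: A 0, B 11, C 7.
A drops from 1 to 0.

A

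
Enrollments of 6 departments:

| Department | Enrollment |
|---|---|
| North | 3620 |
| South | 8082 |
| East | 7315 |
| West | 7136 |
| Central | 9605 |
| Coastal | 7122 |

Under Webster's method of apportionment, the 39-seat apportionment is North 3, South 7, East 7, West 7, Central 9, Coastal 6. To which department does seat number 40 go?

Priority for the next seat is population ÷ (current seats + 0.5).
Priorities: North 1034.286, South 1077.600, East 975.333, West 951.467, Central 1011.053, Coastal 1095.692.
Highest priority: Coastal.

Coastal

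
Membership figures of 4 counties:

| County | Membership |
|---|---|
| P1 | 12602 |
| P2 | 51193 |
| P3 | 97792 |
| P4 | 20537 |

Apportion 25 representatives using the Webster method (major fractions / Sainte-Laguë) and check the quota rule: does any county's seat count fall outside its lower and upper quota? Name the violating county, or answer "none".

none

Standard quotas: P1 1.730, P2 7.027, P3 13.424, P4 2.819.
Webster allocation: P1 2, P2 7, P3 13, P4 3.
Every allocation lies between the lower and upper quota.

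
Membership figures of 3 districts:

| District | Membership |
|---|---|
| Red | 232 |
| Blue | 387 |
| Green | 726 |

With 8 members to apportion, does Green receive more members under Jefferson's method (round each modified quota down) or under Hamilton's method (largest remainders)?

Jefferson

Jefferson: Red 1, Blue 2, Green 5.
Hamilton: Red 2, Blue 2, Green 4.
Green gets 5 under Jefferson and 4 under Hamilton.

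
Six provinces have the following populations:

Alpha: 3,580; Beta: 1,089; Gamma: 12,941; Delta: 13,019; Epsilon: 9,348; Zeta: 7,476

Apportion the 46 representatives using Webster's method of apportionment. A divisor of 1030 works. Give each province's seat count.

With modified divisor 1030: modified quotas Alpha 3.476, Beta 1.057, Gamma 12.564, Delta 12.640, Epsilon 9.076, Zeta 7.258.
Rounding to the nearest integer: Alpha 3, Beta 1, Gamma 13, Delta 13, Epsilon 9, Zeta 7 (total 46).

Alpha 3, Beta 1, Gamma 13, Delta 13, Epsilon 9, Zeta 7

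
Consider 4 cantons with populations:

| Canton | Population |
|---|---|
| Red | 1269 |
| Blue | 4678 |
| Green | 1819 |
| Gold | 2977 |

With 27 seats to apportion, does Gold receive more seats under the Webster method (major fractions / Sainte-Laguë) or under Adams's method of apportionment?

Webster: Red 3, Blue 12, Green 5, Gold 7.
Adams: Red 3, Blue 11, Green 5, Gold 8.
Gold gets 7 under Webster and 8 under Adams.

Adams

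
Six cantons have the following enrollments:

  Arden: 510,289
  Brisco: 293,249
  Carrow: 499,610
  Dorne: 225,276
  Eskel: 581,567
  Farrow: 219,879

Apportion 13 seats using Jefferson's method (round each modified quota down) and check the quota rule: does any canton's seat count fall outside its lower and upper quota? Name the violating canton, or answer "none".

Standard quotas: Arden 2.847, Brisco 1.636, Carrow 2.788, Dorne 1.257, Eskel 3.245, Farrow 1.227.
Jefferson allocation: Arden 3, Brisco 2, Carrow 3, Dorne 1, Eskel 3, Farrow 1.
Every allocation lies between the lower and upper quota.

none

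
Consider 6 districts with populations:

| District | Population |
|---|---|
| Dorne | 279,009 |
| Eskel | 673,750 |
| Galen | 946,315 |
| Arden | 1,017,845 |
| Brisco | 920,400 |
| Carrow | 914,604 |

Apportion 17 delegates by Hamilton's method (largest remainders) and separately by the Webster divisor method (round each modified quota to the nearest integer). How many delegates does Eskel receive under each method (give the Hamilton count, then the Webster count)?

3 and 2

Hamilton: Dorne 1, Eskel 3, Galen 3, Arden 4, Brisco 3, Carrow 3.
Webster: Dorne 1, Eskel 2, Galen 4, Arden 4, Brisco 3, Carrow 3.
Eskel gets 3 under Hamilton and 2 under Webster.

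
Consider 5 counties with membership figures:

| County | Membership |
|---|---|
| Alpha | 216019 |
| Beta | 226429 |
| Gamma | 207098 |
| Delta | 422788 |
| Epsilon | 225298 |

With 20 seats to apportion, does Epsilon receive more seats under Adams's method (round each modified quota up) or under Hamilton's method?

Adams

Adams: Alpha 3, Beta 4, Gamma 3, Delta 6, Epsilon 4.
Hamilton: Alpha 3, Beta 4, Gamma 3, Delta 7, Epsilon 3.
Epsilon gets 4 under Adams and 3 under Hamilton.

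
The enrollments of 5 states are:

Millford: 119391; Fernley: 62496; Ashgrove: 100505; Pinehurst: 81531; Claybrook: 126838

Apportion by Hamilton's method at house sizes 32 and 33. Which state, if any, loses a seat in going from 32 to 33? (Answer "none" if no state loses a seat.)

none

At 32 seats: Millford 8, Fernley 4, Ashgrove 7, Pinehurst 5, Claybrook 8.
At 33 seats: Millford 8, Fernley 4, Ashgrove 7, Pinehurst 5, Claybrook 9.
No state's allocation decreased.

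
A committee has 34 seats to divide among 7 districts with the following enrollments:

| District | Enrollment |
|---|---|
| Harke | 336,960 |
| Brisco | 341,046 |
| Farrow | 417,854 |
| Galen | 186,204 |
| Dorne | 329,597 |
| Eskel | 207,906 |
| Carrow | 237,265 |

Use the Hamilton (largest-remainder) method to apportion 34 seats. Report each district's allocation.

Total 2056832; standard divisor 2056832/34 ≈ 60495.059.
Standard quotas: Harke 5.5700, Brisco 5.6376, Farrow 6.9072, Galen 3.0780, Dorne 5.4483, Eskel 3.4367, Carrow 3.9221.
Lower quotas: Harke 5, Brisco 5, Farrow 6, Galen 3, Dorne 5, Eskel 3, Carrow 3 (sum 30, leaving 4 seats).
Remainders in descending order: Carrow 0.9221, Farrow 0.9072, Brisco 0.6376, Harke 0.5700, Dorne 0.4483, Eskel 0.4367, Galen 0.0780.
The surplus seats go to Carrow, Farrow, Brisco, Harke.

Harke=6; Brisco=6; Farrow=7; Galen=3; Dorne=5; Eskel=3; Carrow=4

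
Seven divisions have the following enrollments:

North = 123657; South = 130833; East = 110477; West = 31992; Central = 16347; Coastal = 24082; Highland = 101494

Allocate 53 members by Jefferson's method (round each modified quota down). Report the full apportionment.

Standard divisor 538882/53 ≈ 10167.585; standard quotas: North 12.162, South 12.868, East 10.866, West 3.146, Central 1.608, Coastal 2.369, Highland 9.982.
Rounding down gives 12, 12, 10, 3, 1, 2, 9 = 49 seats, so the divisor must be adjusted.
With modified divisor 9400: modified quotas North 13.155, South 13.918, East 11.753, West 3.403, Central 1.739, Coastal 2.562, Highland 10.797.
Rounding down: North 13, South 13, East 11, West 3, Central 1, Coastal 2, Highland 10 (total 53).

North=13, South=13, East=11, West=3, Central=1, Coastal=2, Highland=10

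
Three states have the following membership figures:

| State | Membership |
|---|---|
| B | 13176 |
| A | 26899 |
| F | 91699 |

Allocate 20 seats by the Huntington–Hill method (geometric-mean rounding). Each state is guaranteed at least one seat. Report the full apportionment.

B 2, A 4, F 14

With divisor 6563: modified quotas B 2.008, A 4.099, F 13.972.
Geometric-mean thresholds: B √(2·3)=2.449, A √(4·5)=4.472, F √(13·14)=13.491.
Each quota rounded against its threshold gives B 2, A 4, F 14 (total 20).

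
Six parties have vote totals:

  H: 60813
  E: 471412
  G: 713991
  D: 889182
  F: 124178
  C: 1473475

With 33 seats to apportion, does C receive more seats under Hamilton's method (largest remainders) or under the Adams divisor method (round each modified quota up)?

Hamilton

Hamilton: H 1, E 4, G 6, D 8, F 1, C 13.
Adams: H 1, E 4, G 6, D 8, F 2, C 12.
C gets 13 under Hamilton and 12 under Adams.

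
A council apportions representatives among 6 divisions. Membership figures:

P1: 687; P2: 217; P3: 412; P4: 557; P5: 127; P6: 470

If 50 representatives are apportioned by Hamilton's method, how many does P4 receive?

Standard divisor: 2470 ÷ 50 ≈ 49.4.
Standard quotas: P1 13.907, P2 4.393, P3 8.340, P4 11.275, P5 2.571, P6 9.514.
Lower quotas: P1 13, P2 4, P3 8, P4 11, P5 2, P6 9 (sum 47, leaving 3 seats).
Remainders in descending order: P1 0.907, P5 0.571, P6 0.514, P2 0.393, P3 0.340, P4 0.275.
The surplus seats go to P1, P5, P6.
P4 receives 11.

11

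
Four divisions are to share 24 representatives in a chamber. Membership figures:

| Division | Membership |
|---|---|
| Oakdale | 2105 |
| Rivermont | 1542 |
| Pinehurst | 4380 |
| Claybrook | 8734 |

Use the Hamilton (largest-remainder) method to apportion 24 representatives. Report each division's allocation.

Oakdale: 3; Rivermont: 2; Pinehurst: 6; Claybrook: 13

Standard divisor: 16761 ÷ 24 ≈ 698.375.
Standard quotas: Oakdale 3.0141, Rivermont 2.2080, Pinehurst 6.2717, Claybrook 12.5062.
Lower quotas: Oakdale 3, Rivermont 2, Pinehurst 6, Claybrook 12 (sum 23, leaving 1 seat).
Remainders in descending order: Claybrook 0.5062, Pinehurst 0.2717, Rivermont 0.2080, Oakdale 0.0141.
The surplus seat goes to Claybrook.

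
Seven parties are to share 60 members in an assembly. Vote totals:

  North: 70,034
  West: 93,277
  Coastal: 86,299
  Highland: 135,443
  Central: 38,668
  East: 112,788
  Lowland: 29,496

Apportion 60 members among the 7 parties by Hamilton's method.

Total 566005; standard divisor 566005/60 ≈ 9433.417.
Standard quotas: North 7.4240, West 9.8879, Coastal 9.1482, Highland 14.3578, Central 4.0990, East 11.9562, Lowland 3.1268.
Lower quotas: North 7, West 9, Coastal 9, Highland 14, Central 4, East 11, Lowland 3 (sum 57, leaving 3 seats).
Remainders in descending order: East 0.9562, West 0.8879, North 0.4240, Highland 0.3578, Coastal 0.1482, Lowland 0.1268, Central 0.0990.
The surplus seats go to East, West, North.

North=8, West=10, Coastal=9, Highland=14, Central=4, East=12, Lowland=3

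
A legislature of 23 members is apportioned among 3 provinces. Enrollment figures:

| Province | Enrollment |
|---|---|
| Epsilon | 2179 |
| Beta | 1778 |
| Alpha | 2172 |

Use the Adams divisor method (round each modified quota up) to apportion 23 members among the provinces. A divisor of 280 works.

Epsilon=8, Beta=7, Alpha=8

With modified divisor 280: modified quotas Epsilon 7.782, Beta 6.350, Alpha 7.757.
Rounding up: Epsilon 8, Beta 7, Alpha 8 (total 23).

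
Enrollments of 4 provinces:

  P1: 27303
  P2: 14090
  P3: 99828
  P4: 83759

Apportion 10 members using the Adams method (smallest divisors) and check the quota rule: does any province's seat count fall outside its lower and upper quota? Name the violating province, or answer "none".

none

Standard quotas: P1 1.214, P2 0.626, P3 4.437, P4 3.723.
Adams allocation: P1 1, P2 1, P3 4, P4 4.
Every allocation lies between the lower and upper quota.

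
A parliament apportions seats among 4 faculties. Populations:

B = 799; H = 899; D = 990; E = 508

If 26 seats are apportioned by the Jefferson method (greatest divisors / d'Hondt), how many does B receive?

Standard divisor 3196/26 ≈ 122.923; standard quotas: B 6.500, H 7.314, D 8.054, E 4.133.
Rounding down gives 6, 7, 8, 4 = 25 seats, so the divisor must be adjusted.
With modified divisor 113: modified quotas B 7.071, H 7.956, D 8.761, E 4.496.
Rounding down: B 7, H 7, D 8, E 4 (total 26).
B receives 7.

7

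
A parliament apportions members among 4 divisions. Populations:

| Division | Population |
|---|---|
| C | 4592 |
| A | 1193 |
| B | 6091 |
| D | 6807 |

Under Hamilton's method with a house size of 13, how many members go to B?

The standard divisor is 18683/13 ≈ 1437.154.
Standard quotas: C 3.1952, A 0.8301, B 4.2382, D 4.7364.
Lower quotas: C 3, A 0, B 4, D 4 (sum 11, leaving 2 seats).
Remainders in descending order: A 0.8301, D 0.7364, B 0.2382, C 0.1952.
Largest remainders: A, D receive the extra seats.
B receives 4.

4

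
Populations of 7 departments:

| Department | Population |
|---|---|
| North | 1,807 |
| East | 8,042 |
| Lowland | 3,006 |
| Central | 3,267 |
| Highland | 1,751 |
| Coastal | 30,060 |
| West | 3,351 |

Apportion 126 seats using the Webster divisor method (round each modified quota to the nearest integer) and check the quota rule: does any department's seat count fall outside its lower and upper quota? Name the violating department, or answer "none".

Coastal

Standard quotas: North 4.440, East 19.758, Lowland 7.385, Central 8.027, Highland 4.302, Coastal 73.855, West 8.233.
Webster allocation: North 4, East 20, Lowland 7, Central 8, Highland 4, Coastal 75, West 8.
Coastal has quota 73.855 (lower 73, upper 74) but receives 75 — outside the quota interval.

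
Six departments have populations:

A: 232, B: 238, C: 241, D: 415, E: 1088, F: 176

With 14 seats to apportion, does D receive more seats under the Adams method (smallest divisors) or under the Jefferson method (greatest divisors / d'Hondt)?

Adams: A 2, B 2, C 2, D 2, E 5, F 1.
Jefferson: A 1, B 1, C 1, D 3, E 7, F 1.
D gets 2 under Adams and 3 under Jefferson.

Jefferson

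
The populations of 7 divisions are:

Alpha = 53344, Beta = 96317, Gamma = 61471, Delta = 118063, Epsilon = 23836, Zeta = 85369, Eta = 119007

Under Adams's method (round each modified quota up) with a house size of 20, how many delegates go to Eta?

Standard divisor 557407/20 ≈ 27870.35; standard quotas: Alpha 1.914, Beta 3.456, Gamma 2.206, Delta 4.236, Epsilon 0.855, Zeta 3.063, Eta 4.270.
Rounding up gives 2, 4, 3, 5, 1, 4, 5 = 24 seats, so the divisor must be adjusted.
With modified divisor 31400: modified quotas Alpha 1.699, Beta 3.067, Gamma 1.958, Delta 3.760, Epsilon 0.759, Zeta 2.719, Eta 3.790.
Rounding up: Alpha 2, Beta 4, Gamma 2, Delta 4, Epsilon 1, Zeta 3, Eta 4 (total 20).
Eta receives 4.

4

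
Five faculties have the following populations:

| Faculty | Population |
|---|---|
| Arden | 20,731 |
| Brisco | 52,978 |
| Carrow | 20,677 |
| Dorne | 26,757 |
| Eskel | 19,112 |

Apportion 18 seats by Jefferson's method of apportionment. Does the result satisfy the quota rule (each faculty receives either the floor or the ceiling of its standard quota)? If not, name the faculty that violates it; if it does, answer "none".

none

Standard quotas: Arden 2.661, Brisco 6.799, Carrow 2.654, Dorne 3.434, Eskel 2.453.
Jefferson allocation: Arden 3, Brisco 7, Carrow 3, Dorne 3, Eskel 2.
Every allocation lies between the lower and upper quota.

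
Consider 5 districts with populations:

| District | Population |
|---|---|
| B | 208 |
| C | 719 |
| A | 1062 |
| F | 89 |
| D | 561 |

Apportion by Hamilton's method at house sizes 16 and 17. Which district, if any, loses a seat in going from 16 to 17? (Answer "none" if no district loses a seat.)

F

At 16 seats: B 1, C 4, A 7, F 1, D 3.
At 17 seats: B 1, C 5, A 7, F 0, D 4.
F drops from 1 to 0.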